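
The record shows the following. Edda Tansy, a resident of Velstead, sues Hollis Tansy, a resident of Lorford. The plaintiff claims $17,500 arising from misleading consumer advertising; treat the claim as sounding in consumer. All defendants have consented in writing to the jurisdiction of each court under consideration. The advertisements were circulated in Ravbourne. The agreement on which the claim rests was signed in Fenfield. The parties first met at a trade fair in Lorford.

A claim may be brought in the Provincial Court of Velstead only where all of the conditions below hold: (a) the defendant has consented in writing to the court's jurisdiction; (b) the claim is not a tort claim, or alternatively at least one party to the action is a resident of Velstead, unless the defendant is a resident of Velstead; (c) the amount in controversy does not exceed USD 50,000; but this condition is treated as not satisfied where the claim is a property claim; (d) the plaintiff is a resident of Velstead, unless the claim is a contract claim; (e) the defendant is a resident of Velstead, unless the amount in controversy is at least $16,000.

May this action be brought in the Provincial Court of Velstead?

Yes

The Provincial Court of Velstead:
  (a) Every defendant has filed written consent. Met.
  (b) The claim is a consumer claim, not a tort claim, so one alternative holds. Satisfied.
  (c) The amount in controversy is $17,500, within the USD 50,000 ceiling. And the carve-out is inapplicable — the claim is a consumer claim, not a property claim. Condition met.
  (d) The plaintiff resides in Velstead. Satisfied.
  (e) The defendant resides in Lorford, not Velstead. The proviso rescues it, though: the amount in controversy is USD 17,500, which meets the USD 16,000 floor. Met.
  → All conditions met; jurisdiction exists.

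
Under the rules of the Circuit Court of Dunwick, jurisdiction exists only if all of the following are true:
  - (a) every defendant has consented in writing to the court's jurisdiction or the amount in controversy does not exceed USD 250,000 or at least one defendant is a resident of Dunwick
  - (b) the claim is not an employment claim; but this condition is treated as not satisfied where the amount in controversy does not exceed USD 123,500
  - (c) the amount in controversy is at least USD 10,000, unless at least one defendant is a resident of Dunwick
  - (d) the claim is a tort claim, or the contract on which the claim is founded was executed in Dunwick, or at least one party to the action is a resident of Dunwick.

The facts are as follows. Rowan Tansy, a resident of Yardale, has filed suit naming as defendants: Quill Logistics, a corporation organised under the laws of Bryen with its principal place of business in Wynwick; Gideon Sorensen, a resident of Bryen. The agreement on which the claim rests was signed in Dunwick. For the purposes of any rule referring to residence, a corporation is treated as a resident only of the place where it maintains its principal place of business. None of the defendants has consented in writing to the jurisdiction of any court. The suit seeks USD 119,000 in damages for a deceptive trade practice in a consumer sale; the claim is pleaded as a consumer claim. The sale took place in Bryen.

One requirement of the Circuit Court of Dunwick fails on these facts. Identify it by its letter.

The Circuit Court of Dunwick:
  (a) The amount in controversy is $119,000, within the USD 250,000 ceiling, which satisfies one of the alternatives. Met.
  (b) The claim is a consumer claim, not an employment claim. However, the amount in controversy is 119,000 dollars, within the 123,500 dollars ceiling, which falls within the stated exception and so defeats the condition. Fails.
  (c) The amount in controversy is $119,000, which meets the USD 10,000 floor. Satisfied.
  (d) The contract was executed in Dunwick, so one alternative holds. Met.
Only condition (b) fails.

(b)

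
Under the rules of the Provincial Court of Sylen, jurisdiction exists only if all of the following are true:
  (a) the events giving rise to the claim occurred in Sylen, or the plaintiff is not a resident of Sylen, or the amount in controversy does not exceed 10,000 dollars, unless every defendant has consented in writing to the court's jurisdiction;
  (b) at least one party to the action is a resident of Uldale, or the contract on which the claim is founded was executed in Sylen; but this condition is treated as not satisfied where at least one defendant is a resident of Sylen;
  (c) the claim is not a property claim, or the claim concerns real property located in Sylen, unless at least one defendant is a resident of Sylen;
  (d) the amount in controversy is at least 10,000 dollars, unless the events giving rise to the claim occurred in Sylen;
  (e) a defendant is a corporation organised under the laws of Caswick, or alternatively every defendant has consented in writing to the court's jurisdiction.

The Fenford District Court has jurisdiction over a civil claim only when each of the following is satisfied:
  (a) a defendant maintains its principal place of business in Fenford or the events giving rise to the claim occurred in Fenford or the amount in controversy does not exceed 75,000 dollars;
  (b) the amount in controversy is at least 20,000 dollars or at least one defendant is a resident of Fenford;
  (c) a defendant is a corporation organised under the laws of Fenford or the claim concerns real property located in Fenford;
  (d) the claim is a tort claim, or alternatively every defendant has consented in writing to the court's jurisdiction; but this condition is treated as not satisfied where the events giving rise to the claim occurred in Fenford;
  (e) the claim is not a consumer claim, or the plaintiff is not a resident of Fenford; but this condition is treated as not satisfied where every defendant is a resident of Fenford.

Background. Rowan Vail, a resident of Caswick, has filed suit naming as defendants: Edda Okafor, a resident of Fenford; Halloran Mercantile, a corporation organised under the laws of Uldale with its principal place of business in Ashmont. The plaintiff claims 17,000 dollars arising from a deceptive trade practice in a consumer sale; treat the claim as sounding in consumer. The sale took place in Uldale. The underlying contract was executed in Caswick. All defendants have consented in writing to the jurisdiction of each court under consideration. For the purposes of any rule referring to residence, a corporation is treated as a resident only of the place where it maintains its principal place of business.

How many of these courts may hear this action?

0

The Provincial Court of Sylen:
  (a) The plaintiff resides in Caswick, which is not Sylen, so one alternative holds. Satisfied.
  (b) No party resides in Uldale; the contract was executed in Caswick, not Sylen — no alternative holds. Not met.
  (c) The claim is a consumer claim, not a property claim, so one alternative holds. Condition met.
  (d) The amount in controversy is USD 17,000, which meets the 10,000 dollars floor. Met.
  (e) Every defendant has filed written consent — that alternative is enough. Met.
  → At least one condition fails; no jurisdiction.
The Fenford District Court:
  (a) The amount in controversy is $17,000, within the $75,000 ceiling, so one alternative holds. Condition met.
  (b) Edda Okafor resides in Fenford — that alternative is enough. Met.
  (c) The corporate defendant(s) are organised in Uldale, not Fenford; the claim does not concern real property — every alternative fails. Condition not met.
  (d) Every defendant has filed written consent, so this disjunct is met. The exception is not triggered, since the operative events occurred in Uldale, not Fenford. Satisfied.
  (e) The plaintiff resides in Caswick, which is not Fenford — that alternative is enough. And the carve-out is inapplicable — the defendants reside as follows — Edda Okafor in Fenford, Halloran Mercantile in Ashmont — not all in Fenford. Condition met.
  → Not every requirement is met — no jurisdiction.
No court satisfies all of its conditions.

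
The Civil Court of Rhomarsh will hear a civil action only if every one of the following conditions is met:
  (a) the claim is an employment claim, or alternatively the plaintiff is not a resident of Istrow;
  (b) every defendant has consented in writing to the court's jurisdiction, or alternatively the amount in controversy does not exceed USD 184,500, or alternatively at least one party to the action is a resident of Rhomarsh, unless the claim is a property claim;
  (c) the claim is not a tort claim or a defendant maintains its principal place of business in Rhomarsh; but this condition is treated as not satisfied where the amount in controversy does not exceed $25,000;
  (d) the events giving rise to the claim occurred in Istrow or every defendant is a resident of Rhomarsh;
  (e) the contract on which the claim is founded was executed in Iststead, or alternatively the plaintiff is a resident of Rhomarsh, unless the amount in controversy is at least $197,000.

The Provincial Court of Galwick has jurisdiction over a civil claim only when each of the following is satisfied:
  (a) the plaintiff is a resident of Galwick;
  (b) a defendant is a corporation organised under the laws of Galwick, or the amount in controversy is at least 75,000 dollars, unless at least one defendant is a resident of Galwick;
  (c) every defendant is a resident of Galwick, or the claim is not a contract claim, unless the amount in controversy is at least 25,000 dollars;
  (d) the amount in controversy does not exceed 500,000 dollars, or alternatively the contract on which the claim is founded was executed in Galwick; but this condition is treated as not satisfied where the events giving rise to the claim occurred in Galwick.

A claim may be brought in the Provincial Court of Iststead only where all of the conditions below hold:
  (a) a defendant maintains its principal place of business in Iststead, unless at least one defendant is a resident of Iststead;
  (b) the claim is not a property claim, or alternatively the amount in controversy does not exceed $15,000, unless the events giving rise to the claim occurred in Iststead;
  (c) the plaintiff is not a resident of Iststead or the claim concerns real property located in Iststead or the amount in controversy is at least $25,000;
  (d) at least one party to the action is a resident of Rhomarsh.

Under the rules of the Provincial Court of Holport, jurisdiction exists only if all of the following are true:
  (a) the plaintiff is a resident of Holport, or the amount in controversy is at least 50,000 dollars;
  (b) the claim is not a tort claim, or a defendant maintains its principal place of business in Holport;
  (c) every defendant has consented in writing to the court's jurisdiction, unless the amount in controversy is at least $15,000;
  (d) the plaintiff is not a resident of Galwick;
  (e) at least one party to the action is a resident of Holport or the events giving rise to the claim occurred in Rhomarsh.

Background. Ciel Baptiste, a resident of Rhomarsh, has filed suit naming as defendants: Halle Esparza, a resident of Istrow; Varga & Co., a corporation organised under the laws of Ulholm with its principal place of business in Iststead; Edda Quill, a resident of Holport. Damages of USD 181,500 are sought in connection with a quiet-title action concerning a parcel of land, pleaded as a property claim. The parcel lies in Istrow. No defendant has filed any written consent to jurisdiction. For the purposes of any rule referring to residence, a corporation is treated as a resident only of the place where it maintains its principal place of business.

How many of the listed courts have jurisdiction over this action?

2

The Civil Court of Rhomarsh:
  (a) The plaintiff resides in Rhomarsh, which is not Istrow — that alternative is enough. Condition met.
  (b) The amount in controversy is $181,500, within the $184,500 ceiling, which satisfies one of the alternatives. Condition met.
  (c) The claim is a property claim, not a tort claim, which satisfies one of the alternatives. And the carve-out is inapplicable — the amount in controversy is USD 181,500, above the 25,000 dollars ceiling. Satisfied.
  (d) The operative events occurred in Istrow, so this disjunct is met. Condition met.
  (e) The plaintiff resides in Rhomarsh, which satisfies one of the alternatives. Condition met.
  → All conditions met; jurisdiction exists.
The Provincial Court of Galwick:
  (a) The plaintiff resides in Rhomarsh, not Galwick. Not satisfied.
  (b) The amount in controversy is USD 181,500, which meets the $75,000 floor, which satisfies one of the alternatives. Satisfied.
  (c) The claim is a property claim, not a contract claim, which satisfies one of the alternatives. Met.
  (d) The amount in controversy is $181,500, within the 500,000 dollars ceiling, which satisfies one of the alternatives. The exception is not triggered, since the operative events occurred in Istrow, not Galwick. Satisfied.
  → At least one condition fails; no jurisdiction.
The Provincial Court of Iststead:
  (a) Varga & Co. has its principal place of business in Iststead. Met.
  (b) The claim is a property claim; the amount in controversy is USD 181,500, above the $15,000 ceiling — every alternative fails. Nor does the 'unless' clause help: the operative events occurred in Istrow, not Iststead. Not met.
  (c) The plaintiff resides in Rhomarsh, which is not Iststead, which satisfies one of the alternatives. Condition met.
  (d) Ciel Baptiste resides in Rhomarsh. Condition met.
  → Not every requirement is met — no jurisdiction.
The Provincial Court of Holport:
  (a) The amount in controversy is USD 181,500, which meets the $50,000 floor, so one alternative holds. Satisfied.
  (b) The claim is a property claim, not a tort claim, which satisfies one of the alternatives. Condition met.
  (c) No such written consent has been filed. The proviso rescues it, though: the amount in controversy is $181,500, which meets the 15,000 dollars floor. Satisfied.
  (d) The plaintiff resides in Rhomarsh, which is not Galwick. Met.
  (e) Edda Quill resides in Holport — that alternative is enough. Met.
  → The court has jurisdiction.
Courts with jurisdiction: the Civil Court of Rhomarsh, the Provincial Court of Holport — 2 in total.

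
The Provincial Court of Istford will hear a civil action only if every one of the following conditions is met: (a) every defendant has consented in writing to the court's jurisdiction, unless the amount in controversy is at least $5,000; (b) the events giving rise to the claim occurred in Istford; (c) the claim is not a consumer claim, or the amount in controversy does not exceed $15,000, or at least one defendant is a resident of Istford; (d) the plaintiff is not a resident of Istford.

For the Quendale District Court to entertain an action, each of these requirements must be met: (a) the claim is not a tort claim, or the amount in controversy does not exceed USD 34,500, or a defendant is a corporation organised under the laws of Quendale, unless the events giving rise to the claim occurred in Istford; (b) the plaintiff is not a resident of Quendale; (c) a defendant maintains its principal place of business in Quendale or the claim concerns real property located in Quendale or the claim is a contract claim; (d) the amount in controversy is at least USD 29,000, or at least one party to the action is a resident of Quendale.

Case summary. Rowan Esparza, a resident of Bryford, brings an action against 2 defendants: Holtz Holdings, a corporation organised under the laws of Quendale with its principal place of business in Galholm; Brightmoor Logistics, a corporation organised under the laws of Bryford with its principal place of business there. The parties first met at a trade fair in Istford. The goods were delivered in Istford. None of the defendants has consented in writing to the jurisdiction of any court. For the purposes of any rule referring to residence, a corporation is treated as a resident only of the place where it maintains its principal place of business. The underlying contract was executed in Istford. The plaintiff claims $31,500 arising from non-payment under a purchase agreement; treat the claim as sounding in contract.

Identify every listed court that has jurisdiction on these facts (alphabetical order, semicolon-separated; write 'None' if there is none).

The Provincial Court of Istford:
  (a) No such written consent has been filed. But the amount in controversy is $31,500, which meets the USD 5,000 floor, and the 'unless' clause therefore excuses the requirement. Condition met.
  (b) The operative events occurred in Istford. Condition met.
  (c) The claim is a contract claim, not a consumer claim, which satisfies one of the alternatives. Met.
  (d) The plaintiff resides in Bryford, which is not Istford. Condition met.
  → All conditions met; jurisdiction exists.
The Quendale District Court:
  (a) The claim is a contract claim, not a tort claim — that alternative is enough. Satisfied.
  (b) The plaintiff resides in Bryford, which is not Quendale. Met.
  (c) The claim is a contract claim, so one alternative holds. Met.
  (d) The amount in controversy is 31,500 dollars, which meets the USD 29,000 floor, so one alternative holds. Satisfied.
  → Every requirement is satisfied — jurisdiction.

the Provincial Court of Istford; the Quendale District Court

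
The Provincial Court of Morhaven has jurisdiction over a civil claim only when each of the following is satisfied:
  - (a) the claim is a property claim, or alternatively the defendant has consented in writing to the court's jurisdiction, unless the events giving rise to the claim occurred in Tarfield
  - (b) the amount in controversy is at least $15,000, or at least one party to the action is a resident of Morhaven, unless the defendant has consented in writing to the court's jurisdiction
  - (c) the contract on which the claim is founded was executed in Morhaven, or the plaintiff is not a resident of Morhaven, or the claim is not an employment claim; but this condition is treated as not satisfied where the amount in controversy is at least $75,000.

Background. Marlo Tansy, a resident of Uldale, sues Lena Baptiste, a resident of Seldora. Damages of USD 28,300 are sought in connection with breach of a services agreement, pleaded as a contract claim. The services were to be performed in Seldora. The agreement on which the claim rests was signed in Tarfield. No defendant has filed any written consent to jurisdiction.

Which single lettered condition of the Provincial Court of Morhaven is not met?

(a)

The Provincial Court of Morhaven:
  (a) The claim is a contract claim, not a property claim; no such written consent has been filed — none of the alternatives is met. Nor does the 'unless' clause help: the operative events occurred in Seldora, not Tarfield. Not satisfied.
  (b) The amount in controversy is USD 28,300, which meets the 15,000 dollars floor — that alternative is enough. Condition met.
  (c) The plaintiff resides in Uldale, which is not Morhaven, so one alternative holds. The exception is not triggered, since the amount in controversy is 28,300 dollars, below the $75,000 floor. Condition met.
Only condition (a) fails.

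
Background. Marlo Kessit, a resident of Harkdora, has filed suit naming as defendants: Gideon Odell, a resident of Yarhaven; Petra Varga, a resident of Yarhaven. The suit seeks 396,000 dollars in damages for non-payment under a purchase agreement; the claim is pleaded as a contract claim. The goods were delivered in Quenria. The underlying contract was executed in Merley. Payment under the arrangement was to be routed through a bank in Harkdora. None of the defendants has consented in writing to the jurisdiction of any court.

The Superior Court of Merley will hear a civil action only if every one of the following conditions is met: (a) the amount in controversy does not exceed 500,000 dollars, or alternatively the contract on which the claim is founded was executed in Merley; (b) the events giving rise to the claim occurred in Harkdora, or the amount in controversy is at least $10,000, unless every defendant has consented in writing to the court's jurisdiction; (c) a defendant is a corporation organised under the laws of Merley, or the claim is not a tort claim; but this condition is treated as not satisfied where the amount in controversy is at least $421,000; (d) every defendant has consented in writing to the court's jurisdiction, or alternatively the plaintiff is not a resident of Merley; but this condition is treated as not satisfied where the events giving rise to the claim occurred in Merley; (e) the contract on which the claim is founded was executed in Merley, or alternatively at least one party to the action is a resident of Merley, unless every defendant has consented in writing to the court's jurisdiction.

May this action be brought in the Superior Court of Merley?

Yes

The Superior Court of Merley:
  (a) The amount in controversy is $396,000, within the USD 500,000 ceiling, so one alternative holds. Condition met.
  (b) The amount in controversy is USD 396,000, which meets the USD 10,000 floor, which satisfies one of the alternatives. Met.
  (c) The claim is a contract claim, not a tort claim, so one alternative holds. The carve-out does not apply: the amount in controversy is $396,000, below the USD 421,000 floor. Met.
  (d) The plaintiff resides in Harkdora, which is not Merley — that alternative is enough. The exception is not triggered, since the operative events occurred in Quenria, not Merley. Met.
  (e) The contract was executed in Merley — that alternative is enough. Condition met.
  → The court has jurisdiction.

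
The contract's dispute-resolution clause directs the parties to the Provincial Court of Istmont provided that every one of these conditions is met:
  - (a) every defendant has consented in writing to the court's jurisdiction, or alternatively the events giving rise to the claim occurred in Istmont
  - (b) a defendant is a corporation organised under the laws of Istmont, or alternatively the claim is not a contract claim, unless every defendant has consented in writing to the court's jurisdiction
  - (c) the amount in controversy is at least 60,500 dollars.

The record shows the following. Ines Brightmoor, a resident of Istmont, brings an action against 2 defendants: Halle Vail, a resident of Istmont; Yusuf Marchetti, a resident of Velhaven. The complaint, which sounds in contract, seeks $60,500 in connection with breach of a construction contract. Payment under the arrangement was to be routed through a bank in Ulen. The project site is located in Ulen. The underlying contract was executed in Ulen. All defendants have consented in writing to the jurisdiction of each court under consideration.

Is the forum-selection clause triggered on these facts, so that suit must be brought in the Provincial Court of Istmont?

The Provincial Court of Istmont:
  (a) Every defendant has filed written consent, which satisfies one of the alternatives. Satisfied.
  (b) No defendant is a corporation; the claim is a contract claim — every alternative fails. However, every defendant has filed written consent, so the 'unless' proviso supplies this condition. Satisfied.
  (c) The amount in controversy is USD 60,500, which meets the 60,500 dollars floor. Met.
  → The clause applies.

Yes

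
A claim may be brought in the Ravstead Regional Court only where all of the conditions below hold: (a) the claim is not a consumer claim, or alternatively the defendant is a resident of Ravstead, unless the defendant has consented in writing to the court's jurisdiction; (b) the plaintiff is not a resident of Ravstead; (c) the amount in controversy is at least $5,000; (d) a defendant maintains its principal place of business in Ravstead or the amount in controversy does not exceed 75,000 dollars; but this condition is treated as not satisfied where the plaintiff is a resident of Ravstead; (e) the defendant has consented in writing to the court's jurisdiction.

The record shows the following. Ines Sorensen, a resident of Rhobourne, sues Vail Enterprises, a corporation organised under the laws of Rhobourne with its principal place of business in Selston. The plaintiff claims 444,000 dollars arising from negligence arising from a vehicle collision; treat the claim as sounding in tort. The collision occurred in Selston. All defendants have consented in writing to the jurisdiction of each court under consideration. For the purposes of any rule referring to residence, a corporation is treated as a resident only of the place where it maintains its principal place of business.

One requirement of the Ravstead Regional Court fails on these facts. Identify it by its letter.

The Ravstead Regional Court:
  (a) The claim is a tort claim, not a consumer claim, so one alternative holds. Met.
  (b) The plaintiff resides in Rhobourne, which is not Ravstead. Satisfied.
  (c) The amount in controversy is 444,000 dollars, which meets the 5,000 dollars floor. Met.
  (d) The corporate defendant(s) have their principal place of business in Selston, not Ravstead; the amount in controversy is 444,000 dollars, above the $75,000 ceiling — every alternative fails. Not satisfied.
  (e) Every defendant has filed written consent. Satisfied.
Only condition (d) fails.

(d)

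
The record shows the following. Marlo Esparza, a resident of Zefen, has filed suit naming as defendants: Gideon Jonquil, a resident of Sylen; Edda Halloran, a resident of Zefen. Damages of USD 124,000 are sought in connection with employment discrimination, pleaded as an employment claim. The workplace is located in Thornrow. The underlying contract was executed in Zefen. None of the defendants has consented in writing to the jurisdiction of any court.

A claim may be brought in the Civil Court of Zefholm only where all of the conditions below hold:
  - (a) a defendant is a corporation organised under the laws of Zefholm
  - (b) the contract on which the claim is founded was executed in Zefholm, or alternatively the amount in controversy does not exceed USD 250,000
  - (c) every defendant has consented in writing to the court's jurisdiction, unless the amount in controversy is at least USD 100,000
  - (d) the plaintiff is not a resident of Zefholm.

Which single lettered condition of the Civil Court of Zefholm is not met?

The Civil Court of Zefholm:
  (a) No defendant is a corporation. Not met.
  (b) The amount in controversy is USD 124,000, within the USD 250,000 ceiling, so one alternative holds. Met.
  (c) No such written consent has been filed. But the amount in controversy is $124,000, which meets the USD 100,000 floor, and the 'unless' clause therefore excuses the requirement. Condition met.
  (d) The plaintiff resides in Zefen, which is not Zefholm. Met.
Only condition (a) fails.

(a)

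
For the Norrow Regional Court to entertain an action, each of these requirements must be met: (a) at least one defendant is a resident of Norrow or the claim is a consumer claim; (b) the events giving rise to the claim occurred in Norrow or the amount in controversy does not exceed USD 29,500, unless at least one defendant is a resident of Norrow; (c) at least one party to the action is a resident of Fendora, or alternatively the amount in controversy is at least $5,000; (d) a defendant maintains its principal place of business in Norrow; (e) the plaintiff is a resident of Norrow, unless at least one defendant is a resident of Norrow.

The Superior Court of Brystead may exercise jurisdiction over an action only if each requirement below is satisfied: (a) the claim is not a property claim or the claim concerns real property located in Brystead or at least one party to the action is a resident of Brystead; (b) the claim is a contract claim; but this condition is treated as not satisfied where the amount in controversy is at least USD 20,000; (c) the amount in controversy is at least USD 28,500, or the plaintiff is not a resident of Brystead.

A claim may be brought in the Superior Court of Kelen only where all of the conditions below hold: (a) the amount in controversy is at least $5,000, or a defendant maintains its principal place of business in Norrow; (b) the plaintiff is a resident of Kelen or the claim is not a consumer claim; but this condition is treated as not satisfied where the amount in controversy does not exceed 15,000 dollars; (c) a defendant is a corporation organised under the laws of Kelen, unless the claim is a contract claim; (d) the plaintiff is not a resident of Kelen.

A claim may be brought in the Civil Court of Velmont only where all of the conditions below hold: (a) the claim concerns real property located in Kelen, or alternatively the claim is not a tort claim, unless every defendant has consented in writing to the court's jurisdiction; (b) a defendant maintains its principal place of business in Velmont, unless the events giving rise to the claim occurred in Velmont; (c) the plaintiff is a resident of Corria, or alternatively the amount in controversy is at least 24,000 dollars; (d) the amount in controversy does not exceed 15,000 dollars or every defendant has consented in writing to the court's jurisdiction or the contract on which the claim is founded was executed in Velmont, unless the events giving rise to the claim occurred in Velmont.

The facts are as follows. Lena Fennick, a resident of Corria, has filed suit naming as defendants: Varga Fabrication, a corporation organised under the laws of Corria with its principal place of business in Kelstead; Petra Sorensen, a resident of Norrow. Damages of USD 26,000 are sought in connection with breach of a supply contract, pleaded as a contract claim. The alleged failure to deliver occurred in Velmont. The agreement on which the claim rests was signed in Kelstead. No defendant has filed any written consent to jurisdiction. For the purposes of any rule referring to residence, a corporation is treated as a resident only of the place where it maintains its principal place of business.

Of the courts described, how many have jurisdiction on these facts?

2

The Norrow Regional Court:
  (a) Petra Sorensen resides in Norrow, which satisfies one of the alternatives. Condition met.
  (b) The amount in controversy is $26,000, within the $29,500 ceiling, which satisfies one of the alternatives. Met.
  (c) The amount in controversy is USD 26,000, which meets the 5,000 dollars floor, so one alternative holds. Met.
  (d) The corporate defendant(s) have their principal place of business in Kelstead, not Norrow. Condition not met.
  (e) The plaintiff resides in Corria, not Norrow. The proviso rescues it, though: Petra Sorensen resides in Norrow. Met.
  → The court lacks jurisdiction.
The Superior Court of Brystead:
  (a) The claim is a contract claim, not a property claim, which satisfies one of the alternatives. Condition met.
  (b) The claim is a contract claim. But the carve-out bites: the amount in controversy is $26,000, which meets the $20,000 floor. Not met.
  (c) The plaintiff resides in Corria, which is not Brystead, so this disjunct is met. Condition met.
  → At least one condition fails; no jurisdiction.
The Superior Court of Kelen:
  (a) The amount in controversy is 26,000 dollars, which meets the USD 5,000 floor — that alternative is enough. Met.
  (b) The claim is a contract claim, not a consumer claim, which satisfies one of the alternatives. The exception is not triggered, since the amount in controversy is USD 26,000, above the USD 15,000 ceiling. Satisfied.
  (c) The corporate defendant(s) are organised in Corria, not Kelen. The proviso rescues it, though: the claim is a contract claim. Condition met.
  (d) The plaintiff resides in Corria, which is not Kelen. Condition met.
  → All conditions met; jurisdiction exists.
The Civil Court of Velmont:
  (a) The claim is a contract claim, not a tort claim, which satisfies one of the alternatives. Condition met.
  (b) The corporate defendant(s) have their principal place of business in Kelstead, not Velmont. However, the operative events occurred in Velmont, so the 'unless' proviso supplies this condition. Met.
  (c) The plaintiff resides in Corria, which satisfies one of the alternatives. Met.
  (d) The amount in controversy is 26,000 dollars, above the USD 15,000 ceiling; no such written consent has been filed; the contract was executed in Kelstead, not Velmont — every alternative fails. The proviso rescues it, though: the operative events occurred in Velmont. Satisfied.
  → Every requirement is satisfied — jurisdiction.
Courts with jurisdiction: the Superior Court of Kelen, the Civil Court of Velmont — 2 in total.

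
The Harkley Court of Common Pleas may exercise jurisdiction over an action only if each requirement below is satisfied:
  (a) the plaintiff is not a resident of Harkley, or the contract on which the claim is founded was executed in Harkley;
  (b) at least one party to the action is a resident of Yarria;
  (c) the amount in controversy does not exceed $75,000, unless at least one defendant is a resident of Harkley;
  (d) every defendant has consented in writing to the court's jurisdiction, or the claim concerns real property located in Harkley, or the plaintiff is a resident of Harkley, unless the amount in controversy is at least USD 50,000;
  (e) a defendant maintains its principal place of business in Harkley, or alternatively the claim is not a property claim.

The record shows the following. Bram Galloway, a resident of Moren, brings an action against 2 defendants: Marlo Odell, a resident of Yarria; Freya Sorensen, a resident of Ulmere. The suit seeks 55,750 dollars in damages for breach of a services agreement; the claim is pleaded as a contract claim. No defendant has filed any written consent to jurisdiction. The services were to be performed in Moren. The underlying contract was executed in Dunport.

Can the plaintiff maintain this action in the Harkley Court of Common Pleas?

The Harkley Court of Common Pleas:
  (a) The plaintiff resides in Moren, which is not Harkley — that alternative is enough. Met.
  (b) Marlo Odell resides in Yarria. Satisfied.
  (c) The amount in controversy is USD 55,750, within the 75,000 dollars ceiling. Satisfied.
  (d) No such written consent has been filed; the claim does not concern real property; the plaintiff resides in Moren, not Harkley — every alternative fails. The proviso rescues it, though: the amount in controversy is USD 55,750, which meets the USD 50,000 floor. Met.
  (e) The claim is a contract claim, not a property claim — that alternative is enough. Satisfied.
  → The court has jurisdiction.

Yes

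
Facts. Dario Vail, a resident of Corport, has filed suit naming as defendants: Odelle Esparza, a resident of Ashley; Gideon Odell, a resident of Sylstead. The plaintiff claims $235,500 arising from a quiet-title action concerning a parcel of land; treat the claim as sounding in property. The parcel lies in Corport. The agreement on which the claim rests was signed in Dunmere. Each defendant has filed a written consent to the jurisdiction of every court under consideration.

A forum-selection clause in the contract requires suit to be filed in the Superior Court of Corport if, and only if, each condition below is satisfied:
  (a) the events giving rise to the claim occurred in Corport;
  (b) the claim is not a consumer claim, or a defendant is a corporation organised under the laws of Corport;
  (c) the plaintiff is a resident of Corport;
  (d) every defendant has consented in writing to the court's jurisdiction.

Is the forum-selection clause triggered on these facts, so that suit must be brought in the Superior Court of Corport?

Yes

The Superior Court of Corport:
  (a) The operative events occurred in Corport. Satisfied.
  (b) The claim is a property claim, not a consumer claim, which satisfies one of the alternatives. Satisfied.
  (c) The plaintiff resides in Corport. Met.
  (d) Every defendant has filed written consent. Met.
  → Forum clause is triggered.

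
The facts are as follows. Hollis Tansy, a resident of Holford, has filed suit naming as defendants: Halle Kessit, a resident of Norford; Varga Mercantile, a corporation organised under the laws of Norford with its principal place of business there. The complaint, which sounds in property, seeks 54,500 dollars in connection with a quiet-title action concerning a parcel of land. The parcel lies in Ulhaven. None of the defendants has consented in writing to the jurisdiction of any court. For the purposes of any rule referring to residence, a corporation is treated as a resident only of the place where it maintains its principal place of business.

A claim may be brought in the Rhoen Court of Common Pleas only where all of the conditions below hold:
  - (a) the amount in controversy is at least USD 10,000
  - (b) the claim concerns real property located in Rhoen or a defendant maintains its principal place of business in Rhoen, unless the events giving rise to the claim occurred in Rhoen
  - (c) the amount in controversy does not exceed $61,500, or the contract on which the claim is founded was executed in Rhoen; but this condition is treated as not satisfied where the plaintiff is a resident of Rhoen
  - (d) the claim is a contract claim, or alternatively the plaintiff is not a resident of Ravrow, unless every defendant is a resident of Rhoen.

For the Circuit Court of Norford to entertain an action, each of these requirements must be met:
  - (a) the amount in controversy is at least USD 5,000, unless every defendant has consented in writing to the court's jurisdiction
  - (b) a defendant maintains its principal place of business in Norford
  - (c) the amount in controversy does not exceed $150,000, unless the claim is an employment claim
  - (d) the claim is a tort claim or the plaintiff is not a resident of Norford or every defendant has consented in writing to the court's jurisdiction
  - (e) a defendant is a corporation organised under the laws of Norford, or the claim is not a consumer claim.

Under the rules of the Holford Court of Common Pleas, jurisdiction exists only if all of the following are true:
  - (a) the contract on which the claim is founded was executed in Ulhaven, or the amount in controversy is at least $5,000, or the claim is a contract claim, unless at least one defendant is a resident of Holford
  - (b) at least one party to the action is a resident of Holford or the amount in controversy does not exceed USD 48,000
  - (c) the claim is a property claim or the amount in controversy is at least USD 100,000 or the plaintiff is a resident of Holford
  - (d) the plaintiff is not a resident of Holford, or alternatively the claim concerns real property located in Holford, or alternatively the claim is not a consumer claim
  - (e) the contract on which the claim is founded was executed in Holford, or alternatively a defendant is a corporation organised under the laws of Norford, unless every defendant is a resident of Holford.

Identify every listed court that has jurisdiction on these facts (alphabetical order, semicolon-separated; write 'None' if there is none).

The Rhoen Court of Common Pleas:
  (a) The amount in controversy is USD 54,500, which meets the USD 10,000 floor. Condition met.
  (b) The property lies in Ulhaven, not Rhoen; the corporate defendant(s) have their principal place of business in Norford, not Rhoen — none of the alternatives is met. The proviso offers no rescue either, since the operative events occurred in Ulhaven, not Rhoen. Not satisfied.
  (c) The amount in controversy is USD 54,500, within the 61,500 dollars ceiling, so one alternative holds. The carve-out does not apply: the plaintiff resides in Holford, not Rhoen. Satisfied.
  (d) The plaintiff resides in Holford, which is not Ravrow — that alternative is enough. Met.
  → Not every requirement is met — no jurisdiction.
The Circuit Court of Norford:
  (a) The amount in controversy is USD 54,500, which meets the 5,000 dollars floor. Satisfied.
  (b) Varga Mercantile has its principal place of business in Norford. Met.
  (c) The amount in controversy is USD 54,500, within the USD 150,000 ceiling. Condition met.
  (d) The plaintiff resides in Holford, which is not Norford, so one alternative holds. Satisfied.
  (e) Varga Mercantile is organised under the laws of Norford, so one alternative holds. Condition met.
  → Every requirement is satisfied — jurisdiction.
The Holford Court of Common Pleas:
  (a) The amount in controversy is $54,500, which meets the 5,000 dollars floor, so this disjunct is met. Condition met.
  (b) Hollis Tansy resides in Holford, which satisfies one of the alternatives. Condition met.
  (c) The claim is a property claim — that alternative is enough. Satisfied.
  (d) The claim is a property claim, not a consumer claim — that alternative is enough. Condition met.
  (e) Varga Mercantile is organised under the laws of Norford, which satisfies one of the alternatives. Satisfied.
  → Jurisdiction lies.

the Circuit Court of Norford; the Holford Court of Common Pleas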